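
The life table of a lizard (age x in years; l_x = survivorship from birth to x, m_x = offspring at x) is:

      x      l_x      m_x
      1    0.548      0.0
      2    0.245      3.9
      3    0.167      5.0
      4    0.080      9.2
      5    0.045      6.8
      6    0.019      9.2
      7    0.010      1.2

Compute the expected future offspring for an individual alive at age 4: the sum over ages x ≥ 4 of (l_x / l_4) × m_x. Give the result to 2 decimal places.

l_4 = 0.080. Conditional survival from age 4 to x is l_x / l_4.
  x=4: (0.080/0.080) × 9.2 = 9.2000
  x=5: (0.045/0.080) × 6.8 = 3.8250
  x=6: (0.019/0.080) × 9.2 = 2.1850
  x=7: (0.010/0.080) × 1.2 = 0.1500
Sum = 9.2000 + 3.8250 + 2.1850 + 0.1500 = 15.3600

15.36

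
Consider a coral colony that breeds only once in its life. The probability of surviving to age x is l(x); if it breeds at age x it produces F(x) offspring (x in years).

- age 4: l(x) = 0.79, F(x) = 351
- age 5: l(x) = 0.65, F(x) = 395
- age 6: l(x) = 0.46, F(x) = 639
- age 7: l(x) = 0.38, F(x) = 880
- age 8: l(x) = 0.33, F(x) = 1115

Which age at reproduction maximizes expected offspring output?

Expected offspring if breeding at age x = l(x) × F(x):
  age 4: 0.79 × 351 = 277.290
  age 5: 0.65 × 395 = 256.750
  age 6: 0.46 × 639 = 293.940
  age 7: 0.38 × 880 = 334.400
  age 8: 0.33 × 1115 = 367.950
Maximum at age 8 (367.950).

8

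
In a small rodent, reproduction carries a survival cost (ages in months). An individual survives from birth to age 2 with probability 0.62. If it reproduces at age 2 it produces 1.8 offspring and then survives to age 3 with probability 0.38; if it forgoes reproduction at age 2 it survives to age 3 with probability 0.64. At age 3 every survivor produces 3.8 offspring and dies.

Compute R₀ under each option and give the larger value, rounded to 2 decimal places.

2.01

breed at age 2: R₀ = 0.62 × (1.8 + 0.38 × 3.8) = 0.62 × 3.2440 = 2.0113
delay to age 3: R₀ = 0.62 × (0.64 × 3.8) = 0.62 × 2.4320 = 1.5078
Higher: breed at age 2 (2.0113).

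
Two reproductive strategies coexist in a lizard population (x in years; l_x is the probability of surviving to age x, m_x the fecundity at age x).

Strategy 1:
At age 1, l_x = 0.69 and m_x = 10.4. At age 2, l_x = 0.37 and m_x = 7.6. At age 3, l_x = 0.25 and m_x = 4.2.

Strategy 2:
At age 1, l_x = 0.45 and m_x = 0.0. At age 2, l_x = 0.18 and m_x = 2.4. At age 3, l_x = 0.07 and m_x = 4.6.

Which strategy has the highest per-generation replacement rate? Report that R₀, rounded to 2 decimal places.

Strategy 1: R₀ = 0.69×10.4 + 0.37×7.6 + 0.25×4.2 = 11.0380
Strategy 2: R₀ = 0.45×0.0 + 0.18×2.4 + 0.07×4.6 = 0.7540
Highest R₀: strategy 1 with 11.0380.

11.04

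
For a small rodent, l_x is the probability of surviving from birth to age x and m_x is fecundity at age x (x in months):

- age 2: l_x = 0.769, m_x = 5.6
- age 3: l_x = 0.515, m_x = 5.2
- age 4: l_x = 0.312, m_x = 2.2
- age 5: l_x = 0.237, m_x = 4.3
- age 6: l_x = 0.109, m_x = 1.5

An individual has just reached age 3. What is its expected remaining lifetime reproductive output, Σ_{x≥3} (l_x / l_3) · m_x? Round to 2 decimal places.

8.83

l_3 = 0.515. Conditional survival from age 3 to x is l_x / l_3.
  x=3: (0.515/0.515) × 5.2 = 5.2000
  x=4: (0.312/0.515) × 2.2 = 1.3328
  x=5: (0.237/0.515) × 4.3 = 1.9788
  x=6: (0.109/0.515) × 1.5 = 0.3175
Sum = 5.2000 + 1.3328 + 1.9788 + 0.3175 = 8.8291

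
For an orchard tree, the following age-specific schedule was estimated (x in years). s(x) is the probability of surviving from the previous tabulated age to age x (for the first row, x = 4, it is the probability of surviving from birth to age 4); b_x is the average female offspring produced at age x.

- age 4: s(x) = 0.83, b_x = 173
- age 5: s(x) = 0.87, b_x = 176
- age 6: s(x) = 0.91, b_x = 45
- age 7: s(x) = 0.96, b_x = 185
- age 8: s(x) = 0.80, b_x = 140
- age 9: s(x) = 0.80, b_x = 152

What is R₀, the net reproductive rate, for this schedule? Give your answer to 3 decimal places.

Survivorship from birth: l_x = s_4·s_5·…·s_x.
  l_4 = 0.83000
  l_5 = 0.72210
  l_6 = 0.65711
  l_7 = 0.63083
  l_8 = 0.50466
  l_9 = 0.40373
R₀ = Σ l_x b_x:
  age 4: 0.83000 × 173 = 143.5900
  age 5: 0.72210 × 176 = 127.0896
  age 6: 0.65711 × 45 = 29.5699
  age 7: 0.63083 × 185 = 116.7036
  age 8: 0.50466 × 140 = 70.6524
  age 9: 0.40373 × 152 = 61.3670
R₀ = 143.5900 + 127.0896 + 29.5699 + 116.7036 + 70.6524 + 61.3670 = 548.9725

548.972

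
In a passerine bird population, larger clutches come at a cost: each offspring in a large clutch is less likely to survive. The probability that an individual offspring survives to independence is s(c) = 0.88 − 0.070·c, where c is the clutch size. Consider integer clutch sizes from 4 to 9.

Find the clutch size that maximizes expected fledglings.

6

Expected fledglings = c × s(c):
  c=4: 4 × 0.600 = 2.400
  c=5: 5 × 0.530 = 2.650
  c=6: 6 × 0.460 = 2.760
  c=7: 7 × 0.390 = 2.730
  c=8: 8 × 0.320 = 2.560
  c=9: 9 × 0.250 = 2.250
Maximum at c = 6 (2.760 fledglings).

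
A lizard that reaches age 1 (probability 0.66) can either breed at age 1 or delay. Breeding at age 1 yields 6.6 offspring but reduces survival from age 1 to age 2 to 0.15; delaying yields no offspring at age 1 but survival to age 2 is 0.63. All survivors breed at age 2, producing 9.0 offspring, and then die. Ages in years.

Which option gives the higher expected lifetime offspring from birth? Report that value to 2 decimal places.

breed at age 1: R₀ = 0.66 × (6.6 + 0.15 × 9.0) = 0.66 × 7.9500 = 5.2470
delay to age 2: R₀ = 0.66 × (0.63 × 9.0) = 0.66 × 5.6700 = 3.7422
Higher: breed at age 1 (5.2470).

5.25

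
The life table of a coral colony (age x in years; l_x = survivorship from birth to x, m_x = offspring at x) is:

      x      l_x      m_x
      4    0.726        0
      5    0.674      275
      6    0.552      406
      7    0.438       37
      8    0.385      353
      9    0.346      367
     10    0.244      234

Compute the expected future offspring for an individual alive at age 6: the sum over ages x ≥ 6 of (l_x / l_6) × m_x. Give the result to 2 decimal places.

1015.04

l_6 = 0.552. Conditional survival from age 6 to x is l_x / l_6.
  x=6: (0.552/0.552) × 406 = 406.0000
  x=7: (0.438/0.552) × 37 = 29.3587
  x=8: (0.385/0.552) × 353 = 246.2047
  x=9: (0.346/0.552) × 367 = 230.0399
  x=10: (0.244/0.552) × 234 = 103.4348
Sum = 406.0000 + 29.3587 + 246.2047 + 230.0399 + 103.4348 = 1015.0380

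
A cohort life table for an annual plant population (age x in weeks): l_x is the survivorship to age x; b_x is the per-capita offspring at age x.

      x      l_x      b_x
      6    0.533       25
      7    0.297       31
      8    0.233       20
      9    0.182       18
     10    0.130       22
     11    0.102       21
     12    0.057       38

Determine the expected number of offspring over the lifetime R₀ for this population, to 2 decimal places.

R₀ = Σ l_x b_x:
  age 6: 0.533 × 25 = 13.3250
  age 7: 0.297 × 31 = 9.2070
  age 8: 0.233 × 20 = 4.6600
  age 9: 0.182 × 18 = 3.2760
  age 10: 0.130 × 22 = 2.8600
  age 11: 0.102 × 21 = 2.1420
  age 12: 0.057 × 38 = 2.1660
R₀ = 13.3250 + 9.2070 + 4.6600 + 3.2760 + 2.8600 + 2.1420 + 2.1660 = 37.6360

37.64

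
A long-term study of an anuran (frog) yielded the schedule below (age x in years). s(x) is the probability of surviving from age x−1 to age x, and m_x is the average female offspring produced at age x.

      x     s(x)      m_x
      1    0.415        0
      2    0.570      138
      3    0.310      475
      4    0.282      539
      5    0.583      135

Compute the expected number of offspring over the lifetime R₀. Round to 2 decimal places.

80.25

Survivorship from birth: l_x = s_1·s_2·…·s_x.
  l_1 = 0.41500
  l_2 = 0.23655
  l_3 = 0.07333
  l_4 = 0.02068
  l_5 = 0.01206
R₀ = Σ l_x m_x:
  age 1: 0.41500 × 0 = 0.0000
  age 2: 0.23655 × 138 = 32.6439
  age 3: 0.07333 × 475 = 34.8317
  age 4: 0.02068 × 539 = 11.1465
  age 5: 0.01206 × 135 = 1.6281
R₀ = 0.0000 + 32.6439 + 34.8317 + 11.1465 + 1.6281 = 80.2503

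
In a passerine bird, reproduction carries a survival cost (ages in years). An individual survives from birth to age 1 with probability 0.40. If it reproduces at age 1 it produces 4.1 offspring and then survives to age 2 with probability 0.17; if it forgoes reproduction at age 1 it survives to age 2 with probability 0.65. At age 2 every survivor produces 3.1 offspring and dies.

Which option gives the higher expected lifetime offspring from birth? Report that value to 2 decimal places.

1.85

breed at age 1: R₀ = 0.40 × (4.1 + 0.17 × 3.1) = 0.40 × 4.6270 = 1.8508
delay to age 2: R₀ = 0.40 × (0.65 × 3.1) = 0.40 × 2.0150 = 0.8060
Higher: breed at age 1 (1.8508).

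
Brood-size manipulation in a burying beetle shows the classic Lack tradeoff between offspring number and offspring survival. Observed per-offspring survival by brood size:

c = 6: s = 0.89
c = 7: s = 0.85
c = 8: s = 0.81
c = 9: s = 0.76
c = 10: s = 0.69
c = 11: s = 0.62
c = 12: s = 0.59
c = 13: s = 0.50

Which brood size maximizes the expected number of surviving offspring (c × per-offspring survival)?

12

Expected surviving offspring = c × s(c):
  c=6: 6 × 0.89 = 5.340
  c=7: 7 × 0.85 = 5.950
  c=8: 8 × 0.81 = 6.480
  c=9: 9 × 0.76 = 6.840
  c=10: 10 × 0.69 = 6.900
  c=11: 11 × 0.62 = 6.820
  c=12: 12 × 0.59 = 7.080
  c=13: 13 × 0.50 = 6.500
Maximum at c = 12 (7.080 surviving offspring).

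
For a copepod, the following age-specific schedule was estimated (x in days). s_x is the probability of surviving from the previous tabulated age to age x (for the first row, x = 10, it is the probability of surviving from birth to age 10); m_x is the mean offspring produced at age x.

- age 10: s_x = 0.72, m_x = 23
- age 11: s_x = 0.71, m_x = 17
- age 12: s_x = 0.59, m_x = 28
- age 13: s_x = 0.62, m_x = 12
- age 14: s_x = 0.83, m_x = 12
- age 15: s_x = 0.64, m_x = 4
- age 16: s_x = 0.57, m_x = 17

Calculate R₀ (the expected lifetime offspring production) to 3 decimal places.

Survivorship from birth: l_x = s_10·s_11·…·s_x.
  l_10 = 0.72000
  l_11 = 0.51120
  l_12 = 0.30161
  l_13 = 0.18700
  l_14 = 0.15521
  l_15 = 0.09933
  l_16 = 0.05662
R₀ = Σ l_x m_x:
  age 10: 0.72000 × 23 = 16.5600
  age 11: 0.51120 × 17 = 8.6904
  age 12: 0.30161 × 28 = 8.4451
  age 13: 0.18700 × 12 = 2.2440
  age 14: 0.15521 × 12 = 1.8625
  age 15: 0.09933 × 4 = 0.3973
  age 16: 0.05662 × 17 = 0.9625
R₀ = 16.5600 + 8.6904 + 8.4451 + 2.2440 + 1.8625 + 0.3973 + 0.9625 = 39.1619

39.162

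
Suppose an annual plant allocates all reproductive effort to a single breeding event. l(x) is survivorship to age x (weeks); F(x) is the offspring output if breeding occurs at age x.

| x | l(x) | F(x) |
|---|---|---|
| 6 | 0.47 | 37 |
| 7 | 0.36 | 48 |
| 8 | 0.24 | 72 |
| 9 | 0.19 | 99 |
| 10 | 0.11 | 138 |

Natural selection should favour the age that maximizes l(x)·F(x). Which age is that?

Expected offspring if breeding at age x = l(x) × F(x):
  age 6: 0.47 × 37 = 17.390
  age 7: 0.36 × 48 = 17.280
  age 8: 0.24 × 72 = 17.280
  age 9: 0.19 × 99 = 18.810
  age 10: 0.11 × 138 = 15.180
Maximum at age 9 (18.810).

9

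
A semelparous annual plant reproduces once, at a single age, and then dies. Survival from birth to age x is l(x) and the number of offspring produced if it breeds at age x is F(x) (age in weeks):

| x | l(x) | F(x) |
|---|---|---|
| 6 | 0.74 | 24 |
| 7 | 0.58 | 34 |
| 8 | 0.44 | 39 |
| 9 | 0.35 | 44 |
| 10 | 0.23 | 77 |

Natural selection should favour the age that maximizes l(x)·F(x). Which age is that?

7

Expected offspring if breeding at age x = l(x) × F(x):
  age 6: 0.74 × 24 = 17.760
  age 7: 0.58 × 34 = 19.720
  age 8: 0.44 × 39 = 17.160
  age 9: 0.35 × 44 = 15.400
  age 10: 0.23 × 77 = 17.710
Maximum at age 7 (19.720).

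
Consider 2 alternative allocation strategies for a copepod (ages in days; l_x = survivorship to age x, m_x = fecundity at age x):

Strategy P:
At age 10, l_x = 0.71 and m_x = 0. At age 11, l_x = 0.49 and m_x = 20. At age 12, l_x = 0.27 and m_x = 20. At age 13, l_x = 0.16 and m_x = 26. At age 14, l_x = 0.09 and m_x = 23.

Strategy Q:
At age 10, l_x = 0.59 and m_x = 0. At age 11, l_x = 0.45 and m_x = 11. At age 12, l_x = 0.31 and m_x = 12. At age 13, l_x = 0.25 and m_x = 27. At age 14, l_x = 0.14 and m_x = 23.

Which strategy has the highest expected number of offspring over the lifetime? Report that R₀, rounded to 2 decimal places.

Strategy P: R₀ = 0.71×0 + 0.49×20 + 0.27×20 + 0.16×26 + 0.09×23 = 21.4300
Strategy Q: R₀ = 0.59×0 + 0.45×11 + 0.31×12 + 0.25×27 + 0.14×23 = 18.6400
Highest R₀: strategy P with 21.4300.

21.43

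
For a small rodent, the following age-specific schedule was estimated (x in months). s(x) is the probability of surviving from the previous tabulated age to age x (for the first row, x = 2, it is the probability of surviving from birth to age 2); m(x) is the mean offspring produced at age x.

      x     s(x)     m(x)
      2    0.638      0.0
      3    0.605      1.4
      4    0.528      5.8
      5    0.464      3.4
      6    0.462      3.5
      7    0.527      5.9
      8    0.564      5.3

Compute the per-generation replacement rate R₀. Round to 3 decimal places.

Survivorship from birth: l_x = s_2·s_3·…·s_x.
  l_2 = 0.63800
  l_3 = 0.38599
  l_4 = 0.20380
  l_5 = 0.09456
  l_6 = 0.04369
  l_7 = 0.02302
  l_8 = 0.01299
R₀ = Σ l_x m(x):
  age 2: 0.63800 × 0.0 = 0.0000
  age 3: 0.38599 × 1.4 = 0.5404
  age 4: 0.20380 × 5.8 = 1.1820
  age 5: 0.09456 × 3.4 = 0.3215
  age 6: 0.04369 × 3.5 = 0.1529
  age 7: 0.02302 × 5.9 = 0.1358
  age 8: 0.01299 × 5.3 = 0.0688
R₀ = 0.0000 + 0.5404 + 1.1820 + 0.3215 + 0.1529 + 0.1358 + 0.0688 = 2.4015

2.402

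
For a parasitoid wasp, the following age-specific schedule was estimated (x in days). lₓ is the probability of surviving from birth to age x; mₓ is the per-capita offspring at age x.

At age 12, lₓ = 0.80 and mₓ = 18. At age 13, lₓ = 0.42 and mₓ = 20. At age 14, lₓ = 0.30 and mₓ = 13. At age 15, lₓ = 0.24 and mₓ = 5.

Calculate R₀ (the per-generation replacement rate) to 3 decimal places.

27.900

R₀ = Σ lₓ mₓ:
  age 12: 0.80 × 18 = 14.4000
  age 13: 0.42 × 20 = 8.4000
  age 14: 0.30 × 13 = 3.9000
  age 15: 0.24 × 5 = 1.2000
R₀ = 14.4000 + 8.4000 + 3.9000 + 1.2000 = 27.9000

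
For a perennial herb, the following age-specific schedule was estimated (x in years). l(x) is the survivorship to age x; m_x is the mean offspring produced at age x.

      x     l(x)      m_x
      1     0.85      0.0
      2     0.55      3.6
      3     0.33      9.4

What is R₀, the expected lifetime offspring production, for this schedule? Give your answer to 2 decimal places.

R₀ = Σ l(x) m_x:
  age 1: 0.85 × 0.0 = 0.0000
  age 2: 0.55 × 3.6 = 1.9800
  age 3: 0.33 × 9.4 = 3.1020
R₀ = 0.0000 + 1.9800 + 3.1020 = 5.0820

5.08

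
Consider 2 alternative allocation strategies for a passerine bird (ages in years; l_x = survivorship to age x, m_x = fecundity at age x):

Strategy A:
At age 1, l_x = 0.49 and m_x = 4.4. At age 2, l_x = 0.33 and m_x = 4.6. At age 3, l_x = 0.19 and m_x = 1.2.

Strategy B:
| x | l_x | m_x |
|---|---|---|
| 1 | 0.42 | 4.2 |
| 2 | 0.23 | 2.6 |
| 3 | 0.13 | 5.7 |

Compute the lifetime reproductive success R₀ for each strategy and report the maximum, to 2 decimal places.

Strategy A: R₀ = 0.49×4.4 + 0.33×4.6 + 0.19×1.2 = 3.9020
Strategy B: R₀ = 0.42×4.2 + 0.23×2.6 + 0.13×5.7 = 3.1030
Highest R₀: strategy A with 3.9020.

3.90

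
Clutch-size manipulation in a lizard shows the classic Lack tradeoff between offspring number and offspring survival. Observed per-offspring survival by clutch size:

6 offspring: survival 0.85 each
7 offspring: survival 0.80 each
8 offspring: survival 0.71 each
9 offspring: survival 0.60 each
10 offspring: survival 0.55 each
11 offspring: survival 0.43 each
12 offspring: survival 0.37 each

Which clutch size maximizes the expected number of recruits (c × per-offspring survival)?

Expected recruits = c × s(c):
  c=6: 6 × 0.85 = 5.100
  c=7: 7 × 0.80 = 5.600
  c=8: 8 × 0.71 = 5.680
  c=9: 9 × 0.60 = 5.400
  c=10: 10 × 0.55 = 5.500
  c=11: 11 × 0.43 = 4.730
  c=12: 12 × 0.37 = 4.440
Maximum at c = 8 (5.680 recruits).

8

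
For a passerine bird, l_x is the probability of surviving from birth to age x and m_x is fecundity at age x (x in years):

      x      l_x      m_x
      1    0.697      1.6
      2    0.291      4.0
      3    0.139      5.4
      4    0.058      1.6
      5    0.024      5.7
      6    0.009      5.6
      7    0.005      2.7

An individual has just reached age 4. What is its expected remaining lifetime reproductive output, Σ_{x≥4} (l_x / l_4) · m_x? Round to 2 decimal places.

5.06

l_4 = 0.058. Conditional survival from age 4 to x is l_x / l_4.
  x=4: (0.058/0.058) × 1.6 = 1.6000
  x=5: (0.024/0.058) × 5.7 = 2.3586
  x=6: (0.009/0.058) × 5.6 = 0.8690
  x=7: (0.005/0.058) × 2.7 = 0.2328
Sum = 1.6000 + 2.3586 + 0.8690 + 0.2328 = 5.0603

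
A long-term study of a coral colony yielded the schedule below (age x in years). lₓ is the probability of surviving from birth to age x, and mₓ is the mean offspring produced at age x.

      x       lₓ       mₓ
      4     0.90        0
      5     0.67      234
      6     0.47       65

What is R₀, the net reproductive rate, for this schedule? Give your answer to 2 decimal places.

187.33

R₀ = Σ lₓ mₓ:
  age 4: 0.90 × 0 = 0.0000
  age 5: 0.67 × 234 = 156.7800
  age 6: 0.47 × 65 = 30.5500
R₀ = 0.0000 + 156.7800 + 30.5500 = 187.3300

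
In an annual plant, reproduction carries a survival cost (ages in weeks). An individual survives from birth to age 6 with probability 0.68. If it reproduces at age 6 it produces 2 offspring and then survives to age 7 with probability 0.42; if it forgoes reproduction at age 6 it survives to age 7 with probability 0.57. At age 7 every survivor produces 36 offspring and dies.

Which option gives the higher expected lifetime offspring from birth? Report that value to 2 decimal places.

13.95

breed at age 6: R₀ = 0.68 × (2 + 0.42 × 36) = 0.68 × 17.1200 = 11.6416
delay to age 7: R₀ = 0.68 × (0.57 × 36) = 0.68 × 20.5200 = 13.9536
Higher: delay to age 7 (13.9536).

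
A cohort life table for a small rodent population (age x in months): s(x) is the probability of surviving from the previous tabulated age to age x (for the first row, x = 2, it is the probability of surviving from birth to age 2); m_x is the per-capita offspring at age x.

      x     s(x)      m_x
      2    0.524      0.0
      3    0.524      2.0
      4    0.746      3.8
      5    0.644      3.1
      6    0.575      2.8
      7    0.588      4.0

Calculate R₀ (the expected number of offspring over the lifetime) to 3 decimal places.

2.127

Survivorship from birth: l_x = s_2·s_3·…·s_x.
  l_2 = 0.52400
  l_3 = 0.27458
  l_4 = 0.20483
  l_5 = 0.13191
  l_6 = 0.07585
  l_7 = 0.04460
R₀ = Σ l_x m_x:
  age 2: 0.52400 × 0.0 = 0.0000
  age 3: 0.27458 × 2.0 = 0.5492
  age 4: 0.20483 × 3.8 = 0.7784
  age 5: 0.13191 × 3.1 = 0.4089
  age 6: 0.07585 × 2.8 = 0.2124
  age 7: 0.04460 × 4.0 = 0.1784
R₀ = 0.0000 + 0.5492 + 0.7784 + 0.4089 + 0.2124 + 0.1784 = 2.1272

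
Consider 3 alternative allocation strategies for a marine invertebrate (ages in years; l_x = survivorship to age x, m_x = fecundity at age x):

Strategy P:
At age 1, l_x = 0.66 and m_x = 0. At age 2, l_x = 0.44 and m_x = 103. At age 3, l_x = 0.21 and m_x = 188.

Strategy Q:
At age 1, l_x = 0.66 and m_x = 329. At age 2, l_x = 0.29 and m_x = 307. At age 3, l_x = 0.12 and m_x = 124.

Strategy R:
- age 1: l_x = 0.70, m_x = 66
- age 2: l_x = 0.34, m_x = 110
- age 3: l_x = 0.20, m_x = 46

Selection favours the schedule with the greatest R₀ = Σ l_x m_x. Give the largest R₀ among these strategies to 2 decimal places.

321.05

Strategy P: R₀ = 0.66×0 + 0.44×103 + 0.21×188 = 84.8000
Strategy Q: R₀ = 0.66×329 + 0.29×307 + 0.12×124 = 321.0500
Strategy R: R₀ = 0.70×66 + 0.34×110 + 0.20×46 = 92.8000
Highest R₀: strategy Q with 321.0500.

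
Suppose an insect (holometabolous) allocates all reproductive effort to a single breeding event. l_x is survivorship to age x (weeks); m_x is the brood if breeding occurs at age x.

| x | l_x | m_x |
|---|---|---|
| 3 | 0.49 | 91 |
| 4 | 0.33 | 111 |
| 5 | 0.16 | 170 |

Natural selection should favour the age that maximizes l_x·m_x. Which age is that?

Expected offspring if breeding at age x = l_x × m_x:
  age 3: 0.49 × 91 = 44.590
  age 4: 0.33 × 111 = 36.630
  age 5: 0.16 × 170 = 27.200
Maximum at age 3 (44.590).

3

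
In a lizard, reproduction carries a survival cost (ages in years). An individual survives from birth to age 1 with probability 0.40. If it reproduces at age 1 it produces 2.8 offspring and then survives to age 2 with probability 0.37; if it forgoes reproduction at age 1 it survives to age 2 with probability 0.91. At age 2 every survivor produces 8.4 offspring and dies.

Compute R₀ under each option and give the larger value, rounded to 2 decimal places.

3.06

breed at age 1: R₀ = 0.40 × (2.8 + 0.37 × 8.4) = 0.40 × 5.9080 = 2.3632
delay to age 2: R₀ = 0.40 × (0.91 × 8.4) = 0.40 × 7.6440 = 3.0576
Higher: delay to age 2 (3.0576).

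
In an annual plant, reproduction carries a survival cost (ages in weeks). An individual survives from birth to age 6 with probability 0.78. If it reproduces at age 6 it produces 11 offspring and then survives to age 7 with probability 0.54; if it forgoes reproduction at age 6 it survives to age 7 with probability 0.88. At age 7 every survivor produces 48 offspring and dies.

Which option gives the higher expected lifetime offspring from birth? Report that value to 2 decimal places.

breed at age 6: R₀ = 0.78 × (11 + 0.54 × 48) = 0.78 × 36.9200 = 28.7976
delay to age 7: R₀ = 0.78 × (0.88 × 48) = 0.78 × 42.2400 = 32.9472
Higher: delay to age 7 (32.9472).

32.95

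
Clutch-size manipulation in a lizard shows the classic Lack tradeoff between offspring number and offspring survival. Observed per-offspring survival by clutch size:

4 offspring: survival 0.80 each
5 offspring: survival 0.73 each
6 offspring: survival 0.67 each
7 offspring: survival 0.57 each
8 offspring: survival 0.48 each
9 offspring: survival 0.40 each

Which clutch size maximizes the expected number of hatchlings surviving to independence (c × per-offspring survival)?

Expected hatchlings surviving to independence = c × s(c):
  c=4: 4 × 0.80 = 3.200
  c=5: 5 × 0.73 = 3.650
  c=6: 6 × 0.67 = 4.020
  c=7: 7 × 0.57 = 3.990
  c=8: 8 × 0.48 = 3.840
  c=9: 9 × 0.40 = 3.600
Maximum at c = 6 (4.020 hatchlings surviving to independence).

6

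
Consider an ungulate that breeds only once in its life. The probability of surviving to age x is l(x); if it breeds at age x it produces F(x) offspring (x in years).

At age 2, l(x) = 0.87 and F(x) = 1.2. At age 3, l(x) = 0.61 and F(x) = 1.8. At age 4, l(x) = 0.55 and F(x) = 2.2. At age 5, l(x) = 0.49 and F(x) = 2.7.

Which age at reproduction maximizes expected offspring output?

5

Expected offspring if breeding at age x = l(x) × F(x):
  age 2: 0.87 × 1.2 = 1.044
  age 3: 0.61 × 1.8 = 1.098
  age 4: 0.55 × 2.2 = 1.210
  age 5: 0.49 × 2.7 = 1.323
Maximum at age 5 (1.323).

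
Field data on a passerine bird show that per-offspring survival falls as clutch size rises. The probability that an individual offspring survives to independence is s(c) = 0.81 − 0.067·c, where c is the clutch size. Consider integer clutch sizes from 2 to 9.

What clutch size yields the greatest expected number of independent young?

Expected independent young = c × s(c):
  c=2: 2 × 0.676 = 1.352
  c=3: 3 × 0.609 = 1.827
  c=4: 4 × 0.542 = 2.168
  c=5: 5 × 0.475 = 2.375
  c=6: 6 × 0.408 = 2.448
  c=7: 7 × 0.341 = 2.387
  c=8: 8 × 0.274 = 2.192
  c=9: 9 × 0.207 = 1.863
Maximum at c = 6 (2.448 independent young).

6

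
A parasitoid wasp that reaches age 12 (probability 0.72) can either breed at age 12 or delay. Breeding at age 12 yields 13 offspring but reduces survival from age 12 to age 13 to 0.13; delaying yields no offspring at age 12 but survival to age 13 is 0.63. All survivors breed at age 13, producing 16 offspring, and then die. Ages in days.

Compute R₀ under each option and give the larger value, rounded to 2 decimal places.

breed at age 12: R₀ = 0.72 × (13 + 0.13 × 16) = 0.72 × 15.0800 = 10.8576
delay to age 13: R₀ = 0.72 × (0.63 × 16) = 0.72 × 10.0800 = 7.2576
Higher: breed at age 12 (10.8576).

10.86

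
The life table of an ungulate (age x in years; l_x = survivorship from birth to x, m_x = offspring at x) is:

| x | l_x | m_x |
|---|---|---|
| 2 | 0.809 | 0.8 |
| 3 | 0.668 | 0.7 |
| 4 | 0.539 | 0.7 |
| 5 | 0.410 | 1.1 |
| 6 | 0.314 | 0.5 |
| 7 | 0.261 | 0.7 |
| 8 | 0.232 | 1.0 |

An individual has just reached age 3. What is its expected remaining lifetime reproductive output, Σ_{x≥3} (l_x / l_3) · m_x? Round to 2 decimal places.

l_3 = 0.668. Conditional survival from age 3 to x is l_x / l_3.
  x=3: (0.668/0.668) × 0.7 = 0.7000
  x=4: (0.539/0.668) × 0.7 = 0.5648
  x=5: (0.410/0.668) × 1.1 = 0.6751
  x=6: (0.314/0.668) × 0.5 = 0.2350
  x=7: (0.261/0.668) × 0.7 = 0.2735
  x=8: (0.232/0.668) × 1.0 = 0.3473
Sum = 0.7000 + 0.5648 + 0.6751 + 0.2350 + 0.2735 + 0.3473 = 2.7958

2.80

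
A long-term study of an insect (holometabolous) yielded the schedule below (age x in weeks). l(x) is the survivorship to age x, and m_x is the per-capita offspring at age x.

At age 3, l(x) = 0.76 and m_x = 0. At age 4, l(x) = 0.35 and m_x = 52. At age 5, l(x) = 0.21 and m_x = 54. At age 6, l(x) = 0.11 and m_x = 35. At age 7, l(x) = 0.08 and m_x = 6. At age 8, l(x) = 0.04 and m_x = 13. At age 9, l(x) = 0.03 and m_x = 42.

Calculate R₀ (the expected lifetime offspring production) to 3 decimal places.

35.650

R₀ = Σ l(x) m_x:
  age 3: 0.76 × 0 = 0.0000
  age 4: 0.35 × 52 = 18.2000
  age 5: 0.21 × 54 = 11.3400
  age 6: 0.11 × 35 = 3.8500
  age 7: 0.08 × 6 = 0.4800
  age 8: 0.04 × 13 = 0.5200
  age 9: 0.03 × 42 = 1.2600
R₀ = 0.0000 + 18.2000 + 11.3400 + 3.8500 + 0.4800 + 0.5200 + 1.2600 = 35.6500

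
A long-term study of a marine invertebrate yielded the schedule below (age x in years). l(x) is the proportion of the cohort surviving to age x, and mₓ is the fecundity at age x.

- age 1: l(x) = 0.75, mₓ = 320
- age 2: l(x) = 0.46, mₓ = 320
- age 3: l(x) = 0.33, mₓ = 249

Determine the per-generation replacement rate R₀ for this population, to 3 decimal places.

469.370

R₀ = Σ l(x) mₓ:
  age 1: 0.75 × 320 = 240.0000
  age 2: 0.46 × 320 = 147.2000
  age 3: 0.33 × 249 = 82.1700
R₀ = 240.0000 + 147.2000 + 82.1700 = 469.3700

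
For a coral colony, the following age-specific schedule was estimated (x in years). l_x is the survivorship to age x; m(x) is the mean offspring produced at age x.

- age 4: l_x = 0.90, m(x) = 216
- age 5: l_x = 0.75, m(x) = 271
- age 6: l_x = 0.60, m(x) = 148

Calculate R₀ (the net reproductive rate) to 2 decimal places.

486.45

R₀ = Σ l_x m(x):
  age 4: 0.90 × 216 = 194.4000
  age 5: 0.75 × 271 = 203.2500
  age 6: 0.60 × 148 = 88.8000
R₀ = 194.4000 + 203.2500 + 88.8000 = 486.4500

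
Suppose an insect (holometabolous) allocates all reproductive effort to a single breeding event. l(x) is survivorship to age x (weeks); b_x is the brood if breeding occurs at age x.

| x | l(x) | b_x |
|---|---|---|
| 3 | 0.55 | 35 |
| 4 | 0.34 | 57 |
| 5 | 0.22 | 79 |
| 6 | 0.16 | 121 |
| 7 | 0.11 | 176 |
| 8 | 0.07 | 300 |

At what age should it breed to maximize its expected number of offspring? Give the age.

Expected offspring if breeding at age x = l(x) × b_x:
  age 3: 0.55 × 35 = 19.250
  age 4: 0.34 × 57 = 19.380
  age 5: 0.22 × 79 = 17.380
  age 6: 0.16 × 121 = 19.360
  age 7: 0.11 × 176 = 19.360
  age 8: 0.07 × 300 = 21.000
Maximum at age 8 (21.000).

8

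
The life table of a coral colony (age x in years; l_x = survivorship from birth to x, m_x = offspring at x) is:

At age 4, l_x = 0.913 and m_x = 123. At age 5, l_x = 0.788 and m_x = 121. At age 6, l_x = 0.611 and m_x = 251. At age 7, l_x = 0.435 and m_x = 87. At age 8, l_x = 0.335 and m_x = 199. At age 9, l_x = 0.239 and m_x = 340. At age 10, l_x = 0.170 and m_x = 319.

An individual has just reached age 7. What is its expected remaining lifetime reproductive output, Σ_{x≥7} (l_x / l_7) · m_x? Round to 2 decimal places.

551.72

l_7 = 0.435. Conditional survival from age 7 to x is l_x / l_7.
  x=7: (0.435/0.435) × 87 = 87.0000
  x=8: (0.335/0.435) × 199 = 153.2529
  x=9: (0.239/0.435) × 340 = 186.8046
  x=10: (0.170/0.435) × 319 = 124.6667
Sum = 87.0000 + 153.2529 + 186.8046 + 124.6667 = 551.7241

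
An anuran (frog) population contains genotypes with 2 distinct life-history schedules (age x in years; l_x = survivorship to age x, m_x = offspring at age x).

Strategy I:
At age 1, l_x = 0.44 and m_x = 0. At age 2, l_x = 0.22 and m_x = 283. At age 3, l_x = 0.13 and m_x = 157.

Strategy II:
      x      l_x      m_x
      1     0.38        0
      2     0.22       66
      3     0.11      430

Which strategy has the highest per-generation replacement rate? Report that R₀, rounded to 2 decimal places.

Strategy I: R₀ = 0.44×0 + 0.22×283 + 0.13×157 = 82.6700
Strategy II: R₀ = 0.38×0 + 0.22×66 + 0.11×430 = 61.8200
Highest R₀: strategy I with 82.6700.

82.67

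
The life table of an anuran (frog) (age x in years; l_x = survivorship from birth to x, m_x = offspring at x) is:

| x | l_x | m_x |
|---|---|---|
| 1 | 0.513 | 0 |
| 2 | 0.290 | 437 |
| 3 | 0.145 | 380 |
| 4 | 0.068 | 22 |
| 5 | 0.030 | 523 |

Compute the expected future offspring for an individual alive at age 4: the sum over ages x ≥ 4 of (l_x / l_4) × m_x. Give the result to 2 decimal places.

252.74

l_4 = 0.068. Conditional survival from age 4 to x is l_x / l_4.
  x=4: (0.068/0.068) × 22 = 22.0000
  x=5: (0.030/0.068) × 523 = 230.7353
Sum = 22.0000 + 230.7353 = 252.7353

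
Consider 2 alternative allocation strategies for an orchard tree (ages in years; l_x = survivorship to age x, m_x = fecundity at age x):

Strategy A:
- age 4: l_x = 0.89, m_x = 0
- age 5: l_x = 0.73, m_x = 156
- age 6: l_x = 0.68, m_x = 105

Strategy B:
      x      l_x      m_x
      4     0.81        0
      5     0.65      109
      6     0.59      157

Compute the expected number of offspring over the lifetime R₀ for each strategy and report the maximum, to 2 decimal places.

185.28

Strategy A: R₀ = 0.89×0 + 0.73×156 + 0.68×105 = 185.2800
Strategy B: R₀ = 0.81×0 + 0.65×109 + 0.59×157 = 163.4800
Highest R₀: strategy A with 185.2800.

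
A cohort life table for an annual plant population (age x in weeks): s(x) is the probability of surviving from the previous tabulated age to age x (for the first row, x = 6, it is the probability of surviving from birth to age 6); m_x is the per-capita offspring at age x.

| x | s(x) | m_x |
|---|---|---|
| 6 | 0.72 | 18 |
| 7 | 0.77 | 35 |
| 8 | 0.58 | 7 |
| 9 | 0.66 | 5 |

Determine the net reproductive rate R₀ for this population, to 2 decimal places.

35.68

Survivorship from birth: l_x = s_6·s_7·…·s_x.
  l_6 = 0.72000
  l_7 = 0.55440
  l_8 = 0.32155
  l_9 = 0.21222
R₀ = Σ l_x m_x:
  age 6: 0.72000 × 18 = 12.9600
  age 7: 0.55440 × 35 = 19.4040
  age 8: 0.32155 × 7 = 2.2508
  age 9: 0.21222 × 5 = 1.0611
R₀ = 12.9600 + 19.4040 + 2.2508 + 1.0611 = 35.6760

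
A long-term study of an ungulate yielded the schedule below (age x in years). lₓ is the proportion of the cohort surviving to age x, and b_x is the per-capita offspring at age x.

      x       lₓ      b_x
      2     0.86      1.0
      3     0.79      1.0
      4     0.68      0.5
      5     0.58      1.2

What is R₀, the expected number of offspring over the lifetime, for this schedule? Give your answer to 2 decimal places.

2.69

R₀ = Σ lₓ b_x:
  age 2: 0.86 × 1.0 = 0.8600
  age 3: 0.79 × 1.0 = 0.7900
  age 4: 0.68 × 0.5 = 0.3400
  age 5: 0.58 × 1.2 = 0.6960
R₀ = 0.8600 + 0.7900 + 0.3400 + 0.6960 = 2.6860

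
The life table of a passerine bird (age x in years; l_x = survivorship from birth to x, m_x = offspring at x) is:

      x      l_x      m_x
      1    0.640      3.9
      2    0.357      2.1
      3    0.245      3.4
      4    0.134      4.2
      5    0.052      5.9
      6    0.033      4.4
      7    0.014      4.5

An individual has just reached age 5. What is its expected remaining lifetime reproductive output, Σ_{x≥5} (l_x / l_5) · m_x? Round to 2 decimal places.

l_5 = 0.052. Conditional survival from age 5 to x is l_x / l_5.
  x=5: (0.052/0.052) × 5.9 = 5.9000
  x=6: (0.033/0.052) × 4.4 = 2.7923
  x=7: (0.014/0.052) × 4.5 = 1.2115
Sum = 5.9000 + 2.7923 + 1.2115 = 9.9038

9.90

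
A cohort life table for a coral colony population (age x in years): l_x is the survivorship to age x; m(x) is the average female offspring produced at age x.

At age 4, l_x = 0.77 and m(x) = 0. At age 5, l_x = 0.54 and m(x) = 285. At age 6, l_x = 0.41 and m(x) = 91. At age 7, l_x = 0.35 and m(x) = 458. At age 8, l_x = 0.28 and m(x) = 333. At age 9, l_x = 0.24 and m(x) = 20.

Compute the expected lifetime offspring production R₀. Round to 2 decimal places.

R₀ = Σ l_x m(x):
  age 4: 0.77 × 0 = 0.0000
  age 5: 0.54 × 285 = 153.9000
  age 6: 0.41 × 91 = 37.3100
  age 7: 0.35 × 458 = 160.3000
  age 8: 0.28 × 333 = 93.2400
  age 9: 0.24 × 20 = 4.8000
R₀ = 0.0000 + 153.9000 + 37.3100 + 160.3000 + 93.2400 + 4.8000 = 449.5500

449.55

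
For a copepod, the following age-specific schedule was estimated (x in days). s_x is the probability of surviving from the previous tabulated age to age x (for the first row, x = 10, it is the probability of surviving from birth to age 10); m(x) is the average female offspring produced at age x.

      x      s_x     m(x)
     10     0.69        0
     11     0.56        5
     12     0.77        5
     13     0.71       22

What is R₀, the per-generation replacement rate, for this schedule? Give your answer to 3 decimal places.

Survivorship from birth: l_x = s_10·s_11·…·s_x.
  l_10 = 0.69000
  l_11 = 0.38640
  l_12 = 0.29753
  l_13 = 0.21124
R₀ = Σ l_x m(x):
  age 10: 0.69000 × 0 = 0.0000
  age 11: 0.38640 × 5 = 1.9320
  age 12: 0.29753 × 5 = 1.4877
  age 13: 0.21124 × 22 = 4.6473
R₀ = 0.0000 + 1.9320 + 1.4877 + 4.6473 = 8.0669

8.067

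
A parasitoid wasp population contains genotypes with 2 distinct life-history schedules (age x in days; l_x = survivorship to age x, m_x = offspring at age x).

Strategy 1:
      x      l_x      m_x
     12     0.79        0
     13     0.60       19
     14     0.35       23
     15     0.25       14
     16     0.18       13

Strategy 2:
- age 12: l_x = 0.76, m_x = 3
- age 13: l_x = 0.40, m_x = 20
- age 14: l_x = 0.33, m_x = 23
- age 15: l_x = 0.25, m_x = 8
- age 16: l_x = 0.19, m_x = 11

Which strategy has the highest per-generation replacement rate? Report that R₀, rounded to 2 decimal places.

25.29

Strategy 1: R₀ = 0.79×0 + 0.60×19 + 0.35×23 + 0.25×14 + 0.18×13 = 25.2900
Strategy 2: R₀ = 0.76×3 + 0.40×20 + 0.33×23 + 0.25×8 + 0.19×11 = 21.9600
Highest R₀: strategy 1 with 25.2900.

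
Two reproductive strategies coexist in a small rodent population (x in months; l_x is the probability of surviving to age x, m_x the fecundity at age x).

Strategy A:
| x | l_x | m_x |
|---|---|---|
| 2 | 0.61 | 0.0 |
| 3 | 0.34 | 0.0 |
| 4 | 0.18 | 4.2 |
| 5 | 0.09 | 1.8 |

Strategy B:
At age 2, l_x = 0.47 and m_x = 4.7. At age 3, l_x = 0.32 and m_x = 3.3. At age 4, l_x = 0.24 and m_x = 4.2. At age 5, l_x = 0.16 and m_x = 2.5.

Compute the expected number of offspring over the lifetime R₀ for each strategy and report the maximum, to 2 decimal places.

4.67

Strategy A: R₀ = 0.61×0.0 + 0.34×0.0 + 0.18×4.2 + 0.09×1.8 = 0.9180
Strategy B: R₀ = 0.47×4.7 + 0.32×3.3 + 0.24×4.2 + 0.16×2.5 = 4.6730
Highest R₀: strategy B with 4.6730.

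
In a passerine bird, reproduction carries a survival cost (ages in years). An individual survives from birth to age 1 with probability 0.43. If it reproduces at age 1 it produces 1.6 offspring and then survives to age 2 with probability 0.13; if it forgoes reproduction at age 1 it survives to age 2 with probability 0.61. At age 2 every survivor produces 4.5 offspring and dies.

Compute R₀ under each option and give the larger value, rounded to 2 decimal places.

breed at age 1: R₀ = 0.43 × (1.6 + 0.13 × 4.5) = 0.43 × 2.1850 = 0.9395
delay to age 2: R₀ = 0.43 × (0.61 × 4.5) = 0.43 × 2.7450 = 1.1804
Higher: delay to age 2 (1.1804).

1.18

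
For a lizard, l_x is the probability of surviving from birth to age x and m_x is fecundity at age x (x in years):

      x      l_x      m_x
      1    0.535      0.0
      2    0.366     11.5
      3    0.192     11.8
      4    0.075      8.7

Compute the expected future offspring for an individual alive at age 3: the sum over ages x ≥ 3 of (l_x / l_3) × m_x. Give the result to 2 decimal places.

15.20

l_3 = 0.192. Conditional survival from age 3 to x is l_x / l_3.
  x=3: (0.192/0.192) × 11.8 = 11.8000
  x=4: (0.075/0.192) × 8.7 = 3.3984
Sum = 11.8000 + 3.3984 = 15.1984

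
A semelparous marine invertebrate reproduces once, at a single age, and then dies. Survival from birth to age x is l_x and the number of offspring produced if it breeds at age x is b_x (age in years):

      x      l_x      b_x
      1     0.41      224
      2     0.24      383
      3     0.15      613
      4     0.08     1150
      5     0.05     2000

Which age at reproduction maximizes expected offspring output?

5

Expected offspring if breeding at age x = l_x × b_x:
  age 1: 0.41 × 224 = 91.840
  age 2: 0.24 × 383 = 91.920
  age 3: 0.15 × 613 = 91.950
  age 4: 0.08 × 1150 = 92.000
  age 5: 0.05 × 2000 = 100.000
Maximum at age 5 (100.000).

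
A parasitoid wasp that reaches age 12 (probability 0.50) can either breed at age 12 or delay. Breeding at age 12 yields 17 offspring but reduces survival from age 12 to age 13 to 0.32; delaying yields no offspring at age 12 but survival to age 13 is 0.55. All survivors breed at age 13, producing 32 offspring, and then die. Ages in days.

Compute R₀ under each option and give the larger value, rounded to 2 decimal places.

13.62

breed at age 12: R₀ = 0.50 × (17 + 0.32 × 32) = 0.50 × 27.2400 = 13.6200
delay to age 13: R₀ = 0.50 × (0.55 × 32) = 0.50 × 17.6000 = 8.8000
Higher: breed at age 12 (13.6200).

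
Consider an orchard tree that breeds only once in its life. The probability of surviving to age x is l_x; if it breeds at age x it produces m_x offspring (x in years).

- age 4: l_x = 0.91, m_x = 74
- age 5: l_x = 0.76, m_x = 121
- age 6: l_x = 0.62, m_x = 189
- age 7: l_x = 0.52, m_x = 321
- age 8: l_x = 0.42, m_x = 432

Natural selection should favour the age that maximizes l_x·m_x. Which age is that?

8

Expected offspring if breeding at age x = l_x × m_x:
  age 4: 0.91 × 74 = 67.340
  age 5: 0.76 × 121 = 91.960
  age 6: 0.62 × 189 = 117.180
  age 7: 0.52 × 321 = 166.920
  age 8: 0.42 × 432 = 181.440
Maximum at age 8 (181.440).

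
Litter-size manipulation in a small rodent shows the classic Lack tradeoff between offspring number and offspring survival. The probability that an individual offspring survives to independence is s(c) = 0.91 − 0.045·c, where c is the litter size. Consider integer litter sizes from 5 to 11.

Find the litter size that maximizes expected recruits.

Expected recruits = c × s(c):
  c=5: 5 × 0.685 = 3.425
  c=6: 6 × 0.640 = 3.840
  c=7: 7 × 0.595 = 4.165
  c=8: 8 × 0.550 = 4.400
  c=9: 9 × 0.505 = 4.545
  c=10: 10 × 0.460 = 4.600
  c=11: 11 × 0.415 = 4.565
Maximum at c = 10 (4.600 recruits).

10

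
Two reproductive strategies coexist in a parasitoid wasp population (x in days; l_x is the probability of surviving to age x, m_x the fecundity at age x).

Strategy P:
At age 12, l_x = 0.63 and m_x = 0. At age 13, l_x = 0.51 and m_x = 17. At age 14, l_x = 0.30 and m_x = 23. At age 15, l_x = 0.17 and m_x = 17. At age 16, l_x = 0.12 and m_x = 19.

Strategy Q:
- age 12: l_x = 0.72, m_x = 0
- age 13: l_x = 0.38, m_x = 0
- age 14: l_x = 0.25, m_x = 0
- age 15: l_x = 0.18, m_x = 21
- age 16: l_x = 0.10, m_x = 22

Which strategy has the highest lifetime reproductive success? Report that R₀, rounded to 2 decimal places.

20.74

Strategy P: R₀ = 0.63×0 + 0.51×17 + 0.30×23 + 0.17×17 + 0.12×19 = 20.7400
Strategy Q: R₀ = 0.72×0 + 0.38×0 + 0.25×0 + 0.18×21 + 0.10×22 = 5.9800
Highest R₀: strategy P with 20.7400.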